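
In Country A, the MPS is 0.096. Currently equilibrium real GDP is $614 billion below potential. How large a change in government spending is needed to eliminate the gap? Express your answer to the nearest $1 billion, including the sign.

MPC = 1 − MPS = 1 − 0.096 = 0.904.
Spending multiplier = 1/(1 − MPC) = 1/(1 − 0.904) = 1/0.096 ≈ 10.417.
Need ΔY = +$614 billion, so ΔG = ΔY/k = (+$614 billion) × 0.096 ≈ +$59 billion.
The government should increase government spending by $59 billion.

+$59 billion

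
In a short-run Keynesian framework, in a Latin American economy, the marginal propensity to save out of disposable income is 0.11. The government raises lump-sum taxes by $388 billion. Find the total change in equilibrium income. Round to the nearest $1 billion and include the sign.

MPC = 1 − MPS = 1 − 0.11 = 0.89.
A lump-sum tax change of +$388 billion shifts disposable income by −$388 billion; first-round consumption changes by −c × ΔT = −0.89 × (+$388 billion) = −$345.32 billion.
Expenditure multiplier = 1/(1 − MPC) = 1/(1 − 0.89) = 1/0.11 ≈ 9.091.
The tax multiplier is −c × k ≈ −8.091, so ΔY = k × (−c·ΔT) = (−$345.32 billion) / 0.11 ≈ −$3,139 billion.

−$3,139 billion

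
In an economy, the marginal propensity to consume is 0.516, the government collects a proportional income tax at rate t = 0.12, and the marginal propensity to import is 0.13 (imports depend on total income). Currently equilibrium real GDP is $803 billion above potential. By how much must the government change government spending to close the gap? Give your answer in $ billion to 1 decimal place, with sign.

Spending multiplier = 1/(1 − c(1−t) + m) = 1/(1 − 0.516×0.88 + 0.13) = 1/0.67592 ≈ 1.479.
Need ΔY = −$803 billion, so ΔG = ΔY/k = (−$803 billion) × 0.67592 ≈ −$542.8 billion.
The government should cut government spending by $542.8 billion.

−$542.8 billion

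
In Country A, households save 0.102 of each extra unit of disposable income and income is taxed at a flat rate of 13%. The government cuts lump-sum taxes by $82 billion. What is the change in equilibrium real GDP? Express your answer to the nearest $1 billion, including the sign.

MPC = 1 − MPS = 1 − 0.102 = 0.898.
A lump-sum tax change of −$82 billion shifts disposable income by +$82 billion; first-round consumption changes by −c × ΔT = −0.898 × (−$82 billion) = +$73.636 billion.
Expenditure multiplier = 1/(1 − c(1−t)) = 1/(1 − 0.898×0.87) = 1/0.21874 ≈ 4.572.
The tax multiplier is −c × k ≈ −4.105, so ΔY = k × (−c·ΔT) = (+$73.636 billion) / 0.21874 ≈ +$337 billion.

+$337 billion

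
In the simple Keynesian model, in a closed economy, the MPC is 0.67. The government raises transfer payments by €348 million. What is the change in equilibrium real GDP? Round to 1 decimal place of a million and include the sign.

The transfer change shifts disposable income by +€348 million, so first-round consumption changes by c·ΔTR = 0.67 × (+€348 million) = +€233.16 million.
Expenditure multiplier = 1/(1 − MPC) = 1/(1 − 0.67) = 1/0.33 ≈ 3.03.
The transfer multiplier is c × k ≈ 2.03, so ΔY = k × (c·ΔTR) = (+€233.16 million) / 0.33 ≈ +€706.5 million.

+€706.5 million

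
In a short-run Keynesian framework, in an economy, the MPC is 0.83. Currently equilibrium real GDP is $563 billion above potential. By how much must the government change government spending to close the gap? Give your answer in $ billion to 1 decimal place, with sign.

−$95.7 billion

Spending multiplier = 1/(1 − MPC) = 1/(1 − 0.83) = 1/0.17 ≈ 5.882.
Need ΔY = −$563 billion, so ΔG = ΔY/k = (−$563 billion) × 0.17 ≈ −$95.7 billion.
The government should cut government spending by $95.7 billion.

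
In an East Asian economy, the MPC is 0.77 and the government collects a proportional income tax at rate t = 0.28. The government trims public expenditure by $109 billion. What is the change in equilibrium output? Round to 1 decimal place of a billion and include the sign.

−$244.6 billion

Government-spending multiplier = 1/(1 − c(1−t)) = 1/(1 − 0.77×0.72) = 1/0.4456 ≈ 2.244.
ΔY = k × ΔG = (−$109 billion) / 0.4456 ≈ −$244.6 billion.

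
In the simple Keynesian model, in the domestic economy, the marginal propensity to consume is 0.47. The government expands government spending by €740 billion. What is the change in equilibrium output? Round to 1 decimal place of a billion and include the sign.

+€1,396.2 billion

Government-spending multiplier = 1/(1 − MPC) = 1/(1 − 0.47) = 1/0.53 ≈ 1.887.
ΔY = k × ΔG = (+€740 billion) / 0.53 ≈ +€1,396.2 billion.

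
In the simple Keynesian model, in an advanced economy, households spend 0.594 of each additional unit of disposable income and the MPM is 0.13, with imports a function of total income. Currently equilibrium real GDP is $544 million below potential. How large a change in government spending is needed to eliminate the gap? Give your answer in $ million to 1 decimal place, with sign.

+$291.6 million

Spending multiplier = 1/(1 − c + m) = 1/(1 − 0.594 + 0.13) = 1/0.536 ≈ 1.866.
Need ΔY = +$544 million, so ΔG = ΔY/k = (+$544 million) × 0.536 ≈ +$291.6 million.
The government should increase government spending by $291.6 million.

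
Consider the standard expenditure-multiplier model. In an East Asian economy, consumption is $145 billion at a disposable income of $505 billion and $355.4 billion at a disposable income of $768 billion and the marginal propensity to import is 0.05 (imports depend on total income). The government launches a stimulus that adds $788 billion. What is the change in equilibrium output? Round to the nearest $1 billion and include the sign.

+$3,152 billion

MPC = ΔC/ΔYd = (355.4 − 145)/(768 − 505) = 210.4/263 = 0.8.
Spending multiplier = 1/(1 − c + m) = 1/(1 − 0.8 + 0.05) = 1/0.25 = 4.
ΔY = k × ΔG = (+$788 billion) / 0.25 = +$3,152 billion.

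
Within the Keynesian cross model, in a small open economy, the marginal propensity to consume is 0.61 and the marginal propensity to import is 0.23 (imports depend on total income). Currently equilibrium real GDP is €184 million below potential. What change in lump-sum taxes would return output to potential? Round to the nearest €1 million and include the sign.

−€187 million

Spending multiplier = 1/(1 − c + m) = 1/(1 − 0.61 + 0.23) = 1/0.62 ≈ 1.613.
Tax multiplier = −c·k = −0.61/0.62 ≈ −0.984. Need ΔY = +€184 million, so ΔT = ΔY/(−c·k) = −(+€184 million) × 0.62 / 0.61 ≈ −€187 million.
The government should cut lump-sum taxes by €187 million.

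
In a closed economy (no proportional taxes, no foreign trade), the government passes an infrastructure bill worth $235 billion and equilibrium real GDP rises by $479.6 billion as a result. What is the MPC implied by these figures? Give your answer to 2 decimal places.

Implied spending multiplier k = ΔY/ΔG = 479.6/235 ≈ 2.0409.
Since k = 1/(1 − MPC), MPC = 1 − 1/k = 1 − ΔG/ΔY = 1 − 235/479.6 ≈ 0.51.

0.51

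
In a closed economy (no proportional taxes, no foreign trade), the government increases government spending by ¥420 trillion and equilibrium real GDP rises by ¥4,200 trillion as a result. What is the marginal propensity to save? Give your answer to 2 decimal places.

Implied spending multiplier k = ΔY/ΔG = 4,200/420 = 10.
Since k = 1/(1 − MPC), MPC = 1 − 1/k = 1 − ΔG/ΔY = 1 − 420/4,200 = 0.90.
MPS = 1 − MPC = 0.10.

0.10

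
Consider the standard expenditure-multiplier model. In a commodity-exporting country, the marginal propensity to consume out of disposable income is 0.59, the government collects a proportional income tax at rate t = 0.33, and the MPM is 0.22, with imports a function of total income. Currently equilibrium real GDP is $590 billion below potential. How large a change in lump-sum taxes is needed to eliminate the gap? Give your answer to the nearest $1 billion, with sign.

Spending multiplier = 1/(1 − c(1−t) + m) = 1/(1 − 0.59×0.67 + 0.22) = 1/0.8247 ≈ 1.213.
Tax multiplier = −c·k = −0.59/0.8247 ≈ −0.715. Need ΔY = +$590 billion, so ΔT = ΔY/(−c·k) = −(+$590 billion) × 0.8247 / 0.59 ≈ −$825 billion.
The government should cut lump-sum taxes by $825 billion.

−$825 billion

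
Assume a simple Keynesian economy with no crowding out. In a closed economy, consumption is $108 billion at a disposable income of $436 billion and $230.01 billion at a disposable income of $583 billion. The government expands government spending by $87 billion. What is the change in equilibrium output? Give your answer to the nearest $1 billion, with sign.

+$512 billion

MPC = ΔC/ΔYd = (230.01 − 108)/(583 − 436) = 122.01/147 = 0.83.
Expenditure multiplier = 1/(1 − MPC) = 1/(1 − 0.83) = 1/0.17 ≈ 5.882.
ΔY = k × ΔG = (+$87 billion) / 0.17 ≈ +$512 billion.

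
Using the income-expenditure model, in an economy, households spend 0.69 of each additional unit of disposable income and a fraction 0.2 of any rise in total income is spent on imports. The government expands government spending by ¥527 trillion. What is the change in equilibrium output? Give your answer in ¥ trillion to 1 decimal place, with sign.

+¥1,033.3 trillion

Spending multiplier = 1/(1 − c + m) = 1/(1 − 0.69 + 0.2) = 1/0.51 ≈ 1.961.
ΔY = k × ΔG = (+¥527 trillion) / 0.51 ≈ +¥1,033.3 trillion.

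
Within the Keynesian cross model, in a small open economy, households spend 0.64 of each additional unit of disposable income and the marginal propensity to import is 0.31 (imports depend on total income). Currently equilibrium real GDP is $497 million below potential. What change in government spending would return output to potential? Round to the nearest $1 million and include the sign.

Spending multiplier = 1/(1 − c + m) = 1/(1 − 0.64 + 0.31) = 1/0.67 ≈ 1.493.
Need ΔY = +$497 million, so ΔG = ΔY/k = (+$497 million) × 0.67 ≈ +$333 million.
The government should increase government spending by $333 million.

+$333 million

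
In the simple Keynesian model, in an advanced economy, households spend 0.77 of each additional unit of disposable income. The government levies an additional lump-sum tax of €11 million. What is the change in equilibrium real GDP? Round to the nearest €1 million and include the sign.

A lump-sum tax change of +€11 million shifts disposable income by −€11 million; first-round consumption changes by −c × ΔT = −0.77 × (+€11 million) = −€8.47 million.
Expenditure multiplier = 1/(1 − MPC) = 1/(1 − 0.77) = 1/0.23 ≈ 4.348.
The tax multiplier is −c × k ≈ −3.348, so ΔY = k × (−c·ΔT) = (−€8.47 million) / 0.23 ≈ −€37 million.

−€37 million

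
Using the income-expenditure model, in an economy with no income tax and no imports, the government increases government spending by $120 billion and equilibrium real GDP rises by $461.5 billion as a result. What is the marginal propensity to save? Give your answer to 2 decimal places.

0.26

Implied spending multiplier k = ΔY/ΔG = 461.5/120 ≈ 3.8458.
Since k = 1/(1 − MPC), MPC = 1 − 1/k = 1 − ΔG/ΔY = 1 − 120/461.5 ≈ 0.74.
MPS = 1 − MPC = 0.26.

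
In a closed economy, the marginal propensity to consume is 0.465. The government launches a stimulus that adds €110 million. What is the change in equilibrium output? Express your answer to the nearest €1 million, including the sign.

Expenditure multiplier = 1/(1 − MPC) = 1/(1 − 0.465) = 1/0.535 ≈ 1.869.
ΔY = k × ΔG = (+€110 million) / 0.535 ≈ +€206 million.

+€206 million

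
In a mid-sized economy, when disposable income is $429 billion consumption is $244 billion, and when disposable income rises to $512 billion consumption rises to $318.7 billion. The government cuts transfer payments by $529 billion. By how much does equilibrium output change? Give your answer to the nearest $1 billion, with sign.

MPC = ΔC/ΔYd = (318.7 − 244)/(512 − 429) = 74.7/83 = 0.9.
The transfer change shifts disposable income by −$529 billion, so first-round consumption changes by c·ΔTR = 0.9 × (−$529 billion) = −$476.1 billion.
Expenditure multiplier = 1/(1 − MPC) = 1/(1 − 0.9) = 1/0.1 = 10.
The transfer multiplier is c × k = 9, so ΔY = k × (c·ΔTR) = (−$476.1 billion) / 0.1 = −$4,761 billion.

−$4,761 billion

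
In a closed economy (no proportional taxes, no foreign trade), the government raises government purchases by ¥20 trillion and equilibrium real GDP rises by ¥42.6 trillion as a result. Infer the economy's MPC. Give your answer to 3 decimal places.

0.531

Implied spending multiplier k = ΔY/ΔG = 42.6/20 = 2.13.
Since k = 1/(1 − MPC), MPC = 1 − 1/k = 1 − ΔG/ΔY = 1 − 20/42.6 ≈ 0.531.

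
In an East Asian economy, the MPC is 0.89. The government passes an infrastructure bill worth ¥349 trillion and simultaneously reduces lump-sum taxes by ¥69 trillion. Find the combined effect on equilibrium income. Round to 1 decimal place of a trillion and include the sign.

+¥3,731.0 trillion

Expenditure multiplier = 1/(1 − MPC) = 1/(1 − 0.89) = 1/0.11 ≈ 9.091.
ΔG contributes k·ΔG = (+¥349 trillion) / 0.11 ≈ +¥3,172.7 trillion.
ΔT of −¥69 trillion changes first-round spending by −c·ΔT = +¥61.41 trillion, contributing k·(−c·ΔT) = (+¥61.41 trillion) / 0.11 ≈ +¥558.3 trillion.
Net ΔY = k(ΔG − c·ΔT) = (+¥410.41 trillion) / 0.11 = +¥3,731 trillion.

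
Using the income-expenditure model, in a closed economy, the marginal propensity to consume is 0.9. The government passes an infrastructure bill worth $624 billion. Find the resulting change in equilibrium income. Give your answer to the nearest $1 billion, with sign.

Government-spending multiplier = 1/(1 − MPC) = 1/(1 − 0.9) = 1/0.1 = 10.
ΔY = k × ΔG = (+$624 billion) / 0.1 = +$6,240 billion.

+$6,240 billion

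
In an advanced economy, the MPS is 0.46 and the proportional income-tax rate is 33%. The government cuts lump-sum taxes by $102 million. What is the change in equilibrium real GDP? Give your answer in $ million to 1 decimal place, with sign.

+$86.3 million

MPC = 1 − MPS = 1 − 0.46 = 0.54.
A lump-sum tax change of −$102 million shifts disposable income by +$102 million; first-round consumption changes by −c × ΔT = −0.54 × (−$102 million) = +$55.08 million.
Expenditure multiplier = 1/(1 − c(1−t)) = 1/(1 − 0.54×0.67) = 1/0.6382 ≈ 1.567.
The tax multiplier is −c × k ≈ −0.846, so ΔY = k × (−c·ΔT) = (+$55.08 million) / 0.6382 ≈ +$86.3 million.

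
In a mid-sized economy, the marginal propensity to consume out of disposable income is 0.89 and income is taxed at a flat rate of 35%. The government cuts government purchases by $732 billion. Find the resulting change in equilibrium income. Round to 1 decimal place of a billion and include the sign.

−$1,736.7 billion

Expenditure multiplier = 1/(1 − c(1−t)) = 1/(1 − 0.89×0.65) = 1/0.4215 ≈ 2.372.
ΔY = k × ΔG = (−$732 billion) / 0.4215 ≈ −$1,736.7 billion.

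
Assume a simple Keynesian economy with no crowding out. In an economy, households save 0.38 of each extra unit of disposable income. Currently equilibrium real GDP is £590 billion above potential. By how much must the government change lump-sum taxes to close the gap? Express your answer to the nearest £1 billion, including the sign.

MPC = 1 − MPS = 1 − 0.38 = 0.62.
Spending multiplier = 1/(1 − MPC) = 1/(1 − 0.62) = 1/0.38 ≈ 2.632.
Tax multiplier = −c·k = −0.62/0.38 ≈ −1.632. Need ΔY = −£590 billion, so ΔT = ΔY/(−c·k) = −(−£590 billion) × 0.38 / 0.62 ≈ +£362 billion.
The government should raise lump-sum taxes by £362 billion.

+£362 billion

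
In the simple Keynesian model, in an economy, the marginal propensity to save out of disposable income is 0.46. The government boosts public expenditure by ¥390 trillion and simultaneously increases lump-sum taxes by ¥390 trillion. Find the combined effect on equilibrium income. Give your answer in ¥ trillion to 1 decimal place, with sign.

MPC = 1 − MPS = 1 − 0.46 = 0.54.
Expenditure multiplier = 1/(1 − MPC) = 1/(1 − 0.54) = 1/0.46 ≈ 2.174.
ΔG contributes k·ΔG = (+¥390 trillion) / 0.46 ≈ +¥847.8 trillion.
ΔT of +¥390 trillion changes first-round spending by −c·ΔT = −¥210.6 trillion, contributing k·(−c·ΔT) = (−¥210.6 trillion) / 0.46 ≈ −¥457.8 trillion.
With ΔG = ΔT and no other leakages, the balanced-budget multiplier is 1, so ΔY = ΔG = +¥390 trillion.

+¥390.0 trillion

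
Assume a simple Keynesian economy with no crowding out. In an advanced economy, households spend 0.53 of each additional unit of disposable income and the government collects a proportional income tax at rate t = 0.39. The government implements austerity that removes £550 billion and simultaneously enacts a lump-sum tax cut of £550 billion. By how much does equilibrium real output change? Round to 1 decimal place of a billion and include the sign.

−£382.0 billion

Expenditure multiplier = 1/(1 − c(1−t)) = 1/(1 − 0.53×0.61) = 1/0.6767 ≈ 1.478.
ΔG contributes k·ΔG = (−£550 billion) / 0.6767 ≈ −£812.8 billion.
ΔT of −£550 billion changes first-round spending by −c·ΔT = +£291.5 billion, contributing k·(−c·ΔT) = (+£291.5 billion) / 0.6767 ≈ +£430.8 billion.
Net ΔY = k(ΔG − c·ΔT) = (−£258.5 billion) / 0.6767 ≈ −£382 billion.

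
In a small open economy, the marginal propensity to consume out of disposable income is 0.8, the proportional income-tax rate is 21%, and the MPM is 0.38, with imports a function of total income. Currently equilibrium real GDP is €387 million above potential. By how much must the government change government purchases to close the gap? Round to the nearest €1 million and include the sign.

Spending multiplier = 1/(1 − c(1−t) + m) = 1/(1 − 0.8×0.79 + 0.38) = 1/0.748 ≈ 1.337.
Need ΔY = −€387 million, so ΔG = ΔY/k = (−€387 million) × 0.748 ≈ −€289 million.
The government should cut government purchases by €289 million.

−€289 million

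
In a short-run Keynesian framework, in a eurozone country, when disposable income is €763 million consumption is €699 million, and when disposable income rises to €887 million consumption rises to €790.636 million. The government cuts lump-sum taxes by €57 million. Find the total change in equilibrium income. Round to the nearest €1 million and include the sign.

+€161 million

MPC = ΔC/ΔYd = (790.636 − 699)/(887 − 763) = 91.636/124 = 0.739.
A lump-sum tax change of −€57 million shifts disposable income by +€57 million; first-round consumption changes by −c × ΔT = −0.739 × (−€57 million) = +€42.123 million.
Expenditure multiplier = 1/(1 − MPC) = 1/(1 − 0.739) = 1/0.261 ≈ 3.831.
The tax multiplier is −c × k ≈ −2.831, so ΔY = k × (−c·ΔT) = (+€42.123 million) / 0.261 ≈ +€161 million.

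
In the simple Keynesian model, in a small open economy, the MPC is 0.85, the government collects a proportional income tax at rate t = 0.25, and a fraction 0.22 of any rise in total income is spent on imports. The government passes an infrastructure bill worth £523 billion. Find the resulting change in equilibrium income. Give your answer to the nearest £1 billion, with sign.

+£898 billion

Spending multiplier = 1/(1 − c(1−t) + m) = 1/(1 − 0.85×0.75 + 0.22) = 1/0.5825 ≈ 1.717.
ΔY = k × ΔG = (+£523 billion) / 0.5825 ≈ +£898 billion.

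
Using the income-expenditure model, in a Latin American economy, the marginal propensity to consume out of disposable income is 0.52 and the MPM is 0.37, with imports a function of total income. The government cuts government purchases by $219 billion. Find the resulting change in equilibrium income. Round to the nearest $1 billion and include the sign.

Expenditure multiplier = 1/(1 − c + m) = 1/(1 − 0.52 + 0.37) = 1/0.85 ≈ 1.176.
ΔY = k × ΔG = (−$219 billion) / 0.85 ≈ −$258 billion.

−$258 billion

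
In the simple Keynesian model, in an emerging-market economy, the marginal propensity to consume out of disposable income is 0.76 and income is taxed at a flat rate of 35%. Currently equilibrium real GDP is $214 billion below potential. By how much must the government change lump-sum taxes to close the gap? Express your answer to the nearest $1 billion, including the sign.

−$142 billion

Spending multiplier = 1/(1 − c(1−t)) = 1/(1 − 0.76×0.65) = 1/0.506 ≈ 1.976.
Tax multiplier = −c·k = −0.76/0.506 ≈ −1.502. Need ΔY = +$214 billion, so ΔT = ΔY/(−c·k) = −(+$214 billion) × 0.506 / 0.76 ≈ −$142 billion.
The government should cut lump-sum taxes by $142 billion.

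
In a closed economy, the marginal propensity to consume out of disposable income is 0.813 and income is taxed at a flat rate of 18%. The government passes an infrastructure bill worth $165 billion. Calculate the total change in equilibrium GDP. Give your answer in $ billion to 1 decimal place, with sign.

+$495.0 billion

Expenditure multiplier = 1/(1 − c(1−t)) = 1/(1 − 0.813×0.82) = 1/0.33334 ≈ 3.
ΔY = k × ΔG = (+$165 billion) / 0.33334 ≈ +$495 billion.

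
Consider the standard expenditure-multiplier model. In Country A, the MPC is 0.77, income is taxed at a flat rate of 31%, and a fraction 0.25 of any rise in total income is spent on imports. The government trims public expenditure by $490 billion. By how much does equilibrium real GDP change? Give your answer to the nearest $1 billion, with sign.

Government-spending multiplier = 1/(1 − c(1−t) + m) = 1/(1 − 0.77×0.69 + 0.25) = 1/0.7187 ≈ 1.391.
ΔY = k × ΔG = (−$490 billion) / 0.7187 ≈ −$682 billion.

−$682 billion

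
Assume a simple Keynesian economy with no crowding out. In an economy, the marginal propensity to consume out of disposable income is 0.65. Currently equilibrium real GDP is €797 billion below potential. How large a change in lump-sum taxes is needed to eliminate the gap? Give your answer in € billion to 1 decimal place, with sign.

−€429.2 billion

Spending multiplier = 1/(1 − MPC) = 1/(1 − 0.65) = 1/0.35 ≈ 2.857.
Tax multiplier = −c·k = −0.65/0.35 ≈ −1.857. Need ΔY = +€797 billion, so ΔT = ΔY/(−c·k) = −(+€797 billion) × 0.35 / 0.65 ≈ −€429.2 billion.
The government should cut lump-sum taxes by €429.2 billion.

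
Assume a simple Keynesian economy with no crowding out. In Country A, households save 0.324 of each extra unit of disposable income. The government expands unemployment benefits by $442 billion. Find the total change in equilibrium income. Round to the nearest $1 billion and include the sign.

MPC = 1 − MPS = 1 − 0.324 = 0.676.
The transfer change shifts disposable income by +$442 billion, so first-round consumption changes by c·ΔTR = 0.676 × (+$442 billion) = +$298.792 billion.
Expenditure multiplier = 1/(1 − MPC) = 1/(1 − 0.676) = 1/0.324 ≈ 3.086.
The transfer multiplier is c × k ≈ 2.086, so ΔY = k × (c·ΔTR) = (+$298.792 billion) / 0.324 ≈ +$922 billion.

+$922 billion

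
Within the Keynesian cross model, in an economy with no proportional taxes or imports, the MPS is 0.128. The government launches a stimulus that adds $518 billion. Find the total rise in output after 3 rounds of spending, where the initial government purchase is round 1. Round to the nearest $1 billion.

$1,364 billion

MPC = 1 − MPS = 1 − 0.128 = 0.872.
Round 1 adds ΔG = $518 billion; each later round is MPC = 0.872 times the previous.
After 3 rounds: 518 + 451.696 + 393.878912 = ΔG·(1 − c^3)/(1 − c) = 518 × (1 − 0.663054848)/0.128 ≈ $1,364 billion.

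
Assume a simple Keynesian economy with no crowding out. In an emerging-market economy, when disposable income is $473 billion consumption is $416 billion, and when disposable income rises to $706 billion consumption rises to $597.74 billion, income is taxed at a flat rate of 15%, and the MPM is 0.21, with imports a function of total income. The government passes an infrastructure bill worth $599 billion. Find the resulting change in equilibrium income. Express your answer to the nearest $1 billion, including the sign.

MPC = ΔC/ΔYd = (597.74 − 416)/(706 − 473) = 181.74/233 = 0.78.
Expenditure multiplier = 1/(1 − c(1−t) + m) = 1/(1 − 0.78×0.85 + 0.21) = 1/0.547 ≈ 1.828.
ΔY = k × ΔG = (+$599 billion) / 0.547 ≈ +$1,095 billion.

+$1,095 billion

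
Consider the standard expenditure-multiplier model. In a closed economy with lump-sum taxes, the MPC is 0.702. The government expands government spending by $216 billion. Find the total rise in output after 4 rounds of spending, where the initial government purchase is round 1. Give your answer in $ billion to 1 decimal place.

Round 1 adds ΔG = $216 billion; each later round is MPC = 0.702 times the previous.
After 4 rounds: 216 + 151.632 + 106.445664 + 74.724856128 = ΔG·(1 − c^4)/(1 − c) = 216 × (1 − 0.242855782416)/0.298 ≈ $548.8 billion.

$548.8 billion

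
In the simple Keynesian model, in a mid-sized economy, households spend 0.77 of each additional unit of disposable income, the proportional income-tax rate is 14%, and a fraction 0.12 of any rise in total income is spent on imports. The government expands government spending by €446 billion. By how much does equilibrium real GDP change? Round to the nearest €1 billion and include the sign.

Government-spending multiplier = 1/(1 − c(1−t) + m) = 1/(1 − 0.77×0.86 + 0.12) = 1/0.4578 ≈ 2.184.
ΔY = k × ΔG = (+€446 billion) / 0.4578 ≈ +€974 billion.

+€974 billion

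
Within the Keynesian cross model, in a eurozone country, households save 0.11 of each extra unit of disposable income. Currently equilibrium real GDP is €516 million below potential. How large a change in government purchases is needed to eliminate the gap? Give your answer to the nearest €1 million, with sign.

MPC = 1 − MPS = 1 − 0.11 = 0.89.
Spending multiplier = 1/(1 − MPC) = 1/(1 − 0.89) = 1/0.11 ≈ 9.091.
Need ΔY = +€516 million, so ΔG = ΔY/k = (+€516 million) × 0.11 ≈ +€57 million.
The government should increase government purchases by €57 million.

+€57 million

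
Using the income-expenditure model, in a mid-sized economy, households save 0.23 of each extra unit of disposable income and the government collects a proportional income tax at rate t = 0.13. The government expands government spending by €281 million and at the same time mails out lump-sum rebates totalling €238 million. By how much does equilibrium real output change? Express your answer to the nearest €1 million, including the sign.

+€1,406 million

MPC = 1 − MPS = 1 − 0.23 = 0.77.
Expenditure multiplier = 1/(1 − c(1−t)) = 1/(1 − 0.77×0.87) = 1/0.3301 ≈ 3.029.
ΔG contributes k·ΔG = (+€281 million) / 0.3301 ≈ +€851.3 million.
ΔT of −€238 million changes first-round spending by −c·ΔT = +€183.26 million, contributing k·(−c·ΔT) = (+€183.26 million) / 0.3301 ≈ +€555.2 million.
Net ΔY = k(ΔG − c·ΔT) = (+€464.26 million) / 0.3301 ≈ +€1,406 million.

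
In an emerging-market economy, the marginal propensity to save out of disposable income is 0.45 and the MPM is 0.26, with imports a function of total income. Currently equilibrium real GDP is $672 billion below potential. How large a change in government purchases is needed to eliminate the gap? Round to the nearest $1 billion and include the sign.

+$477 billion

MPC = 1 − MPS = 1 − 0.45 = 0.55.
Spending multiplier = 1/(1 − c + m) = 1/(1 − 0.55 + 0.26) = 1/0.71 ≈ 1.408.
Need ΔY = +$672 billion, so ΔG = ΔY/k = (+$672 billion) × 0.71 ≈ +$477 billion.
The government should increase government purchases by $477 billion.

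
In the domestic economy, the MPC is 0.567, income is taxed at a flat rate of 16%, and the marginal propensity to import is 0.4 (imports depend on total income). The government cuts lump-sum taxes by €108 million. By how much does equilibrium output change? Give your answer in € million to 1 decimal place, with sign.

+€66.3 million

A lump-sum tax change of −€108 million shifts disposable income by +€108 million; first-round consumption changes by −c × ΔT = −0.567 × (−€108 million) = +€61.236 million.
Expenditure multiplier = 1/(1 − c(1−t) + m) = 1/(1 − 0.567×0.84 + 0.4) = 1/0.92372 ≈ 1.083.
The tax multiplier is −c × k ≈ −0.614, so ΔY = k × (−c·ΔT) = (+€61.236 million) / 0.92372 ≈ +€66.3 million.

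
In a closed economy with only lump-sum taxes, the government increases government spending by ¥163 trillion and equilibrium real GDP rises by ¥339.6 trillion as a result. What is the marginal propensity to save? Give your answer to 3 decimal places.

Implied spending multiplier k = ΔY/ΔG = 339.6/163 ≈ 2.0834.
Since k = 1/(1 − MPC), MPC = 1 − 1/k = 1 − ΔG/ΔY = 1 − 163/339.6 ≈ 0.520.
MPS = 1 − MPC = 0.480.

0.480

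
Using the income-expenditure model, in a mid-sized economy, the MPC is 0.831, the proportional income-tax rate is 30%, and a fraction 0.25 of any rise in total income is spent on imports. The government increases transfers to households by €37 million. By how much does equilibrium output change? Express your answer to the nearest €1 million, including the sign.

The transfer change shifts disposable income by +€37 million, so first-round consumption changes by c·ΔTR = 0.831 × (+€37 million) = +€30.747 million.
Expenditure multiplier = 1/(1 − c(1−t) + m) = 1/(1 − 0.831×0.7 + 0.25) = 1/0.6683 ≈ 1.496.
The transfer multiplier is c × k ≈ 1.243, so ΔY = k × (c·ΔTR) = (+€30.747 million) / 0.6683 ≈ +€46 million.

+€46 million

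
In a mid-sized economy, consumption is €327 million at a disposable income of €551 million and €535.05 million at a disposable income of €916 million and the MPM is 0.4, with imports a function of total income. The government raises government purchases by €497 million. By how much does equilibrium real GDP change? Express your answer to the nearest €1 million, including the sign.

MPC = ΔC/ΔYd = (535.05 − 327)/(916 − 551) = 208.05/365 = 0.57.
Spending multiplier = 1/(1 − c + m) = 1/(1 − 0.57 + 0.4) = 1/0.83 ≈ 1.205.
ΔY = k × ΔG = (+€497 million) / 0.83 ≈ +€599 million.

+€599 million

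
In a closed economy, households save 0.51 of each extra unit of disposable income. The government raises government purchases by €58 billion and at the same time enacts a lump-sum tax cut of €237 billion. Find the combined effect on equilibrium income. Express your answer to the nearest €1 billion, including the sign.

MPC = 1 − MPS = 1 − 0.51 = 0.49.
Expenditure multiplier = 1/(1 − MPC) = 1/(1 − 0.49) = 1/0.51 ≈ 1.961.
ΔG contributes k·ΔG = (+€58 billion) / 0.51 ≈ +€113.7 billion.
ΔT of −€237 billion changes first-round spending by −c·ΔT = +€116.13 billion, contributing k·(−c·ΔT) = (+€116.13 billion) / 0.51 ≈ +€227.7 billion.
Net ΔY = k(ΔG − c·ΔT) = (+€174.13 billion) / 0.51 ≈ +€341 billion.

+€341 billion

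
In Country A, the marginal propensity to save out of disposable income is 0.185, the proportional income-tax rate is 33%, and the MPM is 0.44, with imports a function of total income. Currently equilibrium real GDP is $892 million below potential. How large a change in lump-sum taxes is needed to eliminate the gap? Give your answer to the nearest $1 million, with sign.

MPC = 1 − MPS = 1 − 0.185 = 0.815.
Spending multiplier = 1/(1 − c(1−t) + m) = 1/(1 − 0.815×0.67 + 0.44) = 1/0.89395 ≈ 1.119.
Tax multiplier = −c·k = −0.815/0.89395 ≈ −0.912. Need ΔY = +$892 million, so ΔT = ΔY/(−c·k) = −(+$892 million) × 0.89395 / 0.815 ≈ −$978 million.
The government should cut lump-sum taxes by $978 million.

−$978 million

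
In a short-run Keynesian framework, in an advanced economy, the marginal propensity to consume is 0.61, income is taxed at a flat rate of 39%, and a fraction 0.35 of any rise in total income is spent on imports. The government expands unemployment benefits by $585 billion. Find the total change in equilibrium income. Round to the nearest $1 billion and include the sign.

The transfer change shifts disposable income by +$585 billion, so first-round consumption changes by c·ΔTR = 0.61 × (+$585 billion) = +$356.85 billion.
Expenditure multiplier = 1/(1 − c(1−t) + m) = 1/(1 − 0.61×0.61 + 0.35) = 1/0.9779 ≈ 1.023.
The transfer multiplier is c × k ≈ 0.624, so ΔY = k × (c·ΔTR) = (+$356.85 billion) / 0.9779 ≈ +$365 billion.

+$365 billion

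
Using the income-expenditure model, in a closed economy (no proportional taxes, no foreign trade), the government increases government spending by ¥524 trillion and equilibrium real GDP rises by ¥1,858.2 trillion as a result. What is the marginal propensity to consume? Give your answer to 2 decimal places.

0.72

Implied spending multiplier k = ΔY/ΔG = 1,858.2/524 ≈ 3.5462.
Since k = 1/(1 − MPC), MPC = 1 − 1/k = 1 − ΔG/ΔY = 1 − 524/1,858.2 ≈ 0.72.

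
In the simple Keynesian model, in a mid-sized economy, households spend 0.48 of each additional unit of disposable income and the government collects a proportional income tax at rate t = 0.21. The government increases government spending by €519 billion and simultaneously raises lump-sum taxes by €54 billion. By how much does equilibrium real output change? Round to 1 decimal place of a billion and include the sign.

Expenditure multiplier = 1/(1 − c(1−t)) = 1/(1 − 0.48×0.79) = 1/0.6208 ≈ 1.611.
ΔG contributes k·ΔG = (+€519 billion) / 0.6208 ≈ +€836 billion.
ΔT of +€54 billion changes first-round spending by −c·ΔT = −€25.92 billion, contributing k·(−c·ΔT) = (−€25.92 billion) / 0.6208 ≈ −€41.8 billion.
Net ΔY = k(ΔG − c·ΔT) = (+€493.08 billion) / 0.6208 ≈ +€794.3 billion.

+€794.3 billion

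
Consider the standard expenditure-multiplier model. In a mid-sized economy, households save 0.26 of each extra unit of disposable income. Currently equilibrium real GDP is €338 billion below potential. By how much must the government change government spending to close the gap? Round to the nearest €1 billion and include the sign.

MPC = 1 − MPS = 1 − 0.26 = 0.74.
Spending multiplier = 1/(1 − MPC) = 1/(1 − 0.74) = 1/0.26 ≈ 3.846.
Need ΔY = +€338 billion, so ΔG = ΔY/k = (+€338 billion) × 0.26 ≈ +€88 billion.
The government should increase government spending by €88 billion.

+€88 billion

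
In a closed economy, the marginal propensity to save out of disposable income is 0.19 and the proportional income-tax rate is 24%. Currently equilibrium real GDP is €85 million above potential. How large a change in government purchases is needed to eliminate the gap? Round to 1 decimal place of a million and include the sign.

MPC = 1 − MPS = 1 − 0.19 = 0.81.
Spending multiplier = 1/(1 − c(1−t)) = 1/(1 − 0.81×0.76) = 1/0.3844 ≈ 2.601.
Need ΔY = −€85 million, so ΔG = ΔY/k = (−€85 million) × 0.3844 ≈ −€32.7 million.
The government should cut government purchases by €32.7 million.

−€32.7 million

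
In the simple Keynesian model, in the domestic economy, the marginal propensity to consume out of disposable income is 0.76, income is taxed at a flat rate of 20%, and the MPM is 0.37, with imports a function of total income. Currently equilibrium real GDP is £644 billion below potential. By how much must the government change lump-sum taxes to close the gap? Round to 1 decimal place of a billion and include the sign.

Spending multiplier = 1/(1 − c(1−t) + m) = 1/(1 − 0.76×0.8 + 0.37) = 1/0.762 ≈ 1.312.
Tax multiplier = −c·k = −0.76/0.762 ≈ −0.997. Need ΔY = +£644 billion, so ΔT = ΔY/(−c·k) = −(+£644 billion) × 0.762 / 0.76 ≈ −£645.7 billion.
The government should cut lump-sum taxes by £645.7 billion.

−£645.7 billion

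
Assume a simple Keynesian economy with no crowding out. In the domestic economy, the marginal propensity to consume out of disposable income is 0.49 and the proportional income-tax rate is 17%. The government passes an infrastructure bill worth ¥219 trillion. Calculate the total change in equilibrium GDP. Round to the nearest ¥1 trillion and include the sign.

+¥369 trillion

Spending multiplier = 1/(1 − c(1−t)) = 1/(1 − 0.49×0.83) = 1/0.5933 ≈ 1.685.
ΔY = k × ΔG = (+¥219 trillion) / 0.5933 ≈ +¥369 trillion.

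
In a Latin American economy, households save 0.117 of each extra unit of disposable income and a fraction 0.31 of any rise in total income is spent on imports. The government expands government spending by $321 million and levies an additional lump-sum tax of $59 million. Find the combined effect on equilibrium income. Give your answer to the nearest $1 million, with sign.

MPC = 1 − MPS = 1 − 0.117 = 0.883.
Expenditure multiplier = 1/(1 − c + m) = 1/(1 − 0.883 + 0.31) = 1/0.427 ≈ 2.342.
ΔG contributes k·ΔG = (+$321 million) / 0.427 ≈ +$751.8 million.
ΔT of +$59 million changes first-round spending by −c·ΔT = −$52.097 million, contributing k·(−c·ΔT) = (−$52.097 million) / 0.427 ≈ −$122 million.
Net ΔY = k(ΔG − c·ΔT) = (+$268.903 million) / 0.427 ≈ +$630 million.

+$630 million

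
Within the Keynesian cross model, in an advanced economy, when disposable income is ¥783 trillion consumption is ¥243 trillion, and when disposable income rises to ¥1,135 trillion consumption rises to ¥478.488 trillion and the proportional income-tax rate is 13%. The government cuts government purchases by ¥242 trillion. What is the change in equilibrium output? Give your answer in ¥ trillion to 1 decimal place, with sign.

−¥579.0 trillion

MPC = ΔC/ΔYd = (478.488 − 243)/(1,135 − 783) = 235.488/352 = 0.669.
Spending multiplier = 1/(1 − c(1−t)) = 1/(1 − 0.669×0.87) = 1/0.41797 ≈ 2.393.
ΔY = k × ΔG = (−¥242 trillion) / 0.41797 ≈ −¥579 trillion.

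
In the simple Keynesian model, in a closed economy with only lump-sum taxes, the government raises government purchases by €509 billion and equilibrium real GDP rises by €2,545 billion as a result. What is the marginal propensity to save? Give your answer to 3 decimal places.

0.200

Implied spending multiplier k = ΔY/ΔG = 2,545/509 = 5.
Since k = 1/(1 − MPC), MPC = 1 − 1/k = 1 − ΔG/ΔY = 1 − 509/2,545 = 0.800.
MPS = 1 − MPC = 0.200.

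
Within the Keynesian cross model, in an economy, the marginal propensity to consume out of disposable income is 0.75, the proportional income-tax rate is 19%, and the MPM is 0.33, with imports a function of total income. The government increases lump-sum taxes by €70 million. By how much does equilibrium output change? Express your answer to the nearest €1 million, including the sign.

−€73 million

A lump-sum tax change of +€70 million shifts disposable income by −€70 million; first-round consumption changes by −c × ΔT = −0.75 × (+€70 million) = −€52.5 million.
Expenditure multiplier = 1/(1 − c(1−t) + m) = 1/(1 − 0.75×0.81 + 0.33) = 1/0.7225 ≈ 1.384.
The tax multiplier is −c × k ≈ −1.038, so ΔY = k × (−c·ΔT) = (−€52.5 million) / 0.7225 ≈ −€73 million.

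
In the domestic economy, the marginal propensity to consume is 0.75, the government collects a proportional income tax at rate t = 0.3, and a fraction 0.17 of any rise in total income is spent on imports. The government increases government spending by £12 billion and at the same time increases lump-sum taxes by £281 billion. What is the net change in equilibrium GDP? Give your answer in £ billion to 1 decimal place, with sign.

Expenditure multiplier = 1/(1 − c(1−t) + m) = 1/(1 − 0.75×0.7 + 0.17) = 1/0.645 ≈ 1.55.
ΔG contributes k·ΔG = (+£12 billion) / 0.645 ≈ +£18.6 billion.
ΔT of +£281 billion changes first-round spending by −c·ΔT = −£210.75 billion, contributing k·(−c·ΔT) = (−£210.75 billion) / 0.645 ≈ −£326.7 billion.
Net ΔY = k(ΔG − c·ΔT) = (−£198.75 billion) / 0.645 ≈ −£308.1 billion.

−£308.1 billion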